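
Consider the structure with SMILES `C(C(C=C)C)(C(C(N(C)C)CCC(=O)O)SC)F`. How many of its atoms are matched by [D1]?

The query [D1] means: atom with exactly one heavy-atom neighbour (degree 1).
Check the 18 heavy atoms by environment: 3× C (D2) → no; 5× C (D3) → no; 5× C (D1) → match; 1× F (D1) → match; 1× N (D3) → no; 2× O (D1) → match; 1× S (D2) → no.
Summing the matching environments: 5 + 1 + 2 = 8 matching atoms.

8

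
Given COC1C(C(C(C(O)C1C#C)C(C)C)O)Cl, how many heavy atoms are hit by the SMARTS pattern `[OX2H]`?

2

The query [OX2H] means: aliphatic oxygen with two connections, one of which is H — an -OH oxygen.
Check the 16 heavy atoms by environment: 7× C (H1, X4) → no; 3× C (H3, X4) → no; 2× O (H1, X2) → match; 1× O (H0, X2) → no; 1× C (H0, X2) → no; 1× C (H1, X2) → no; 1× Cl (H0, X1) → no.
That gives 2 matching atoms.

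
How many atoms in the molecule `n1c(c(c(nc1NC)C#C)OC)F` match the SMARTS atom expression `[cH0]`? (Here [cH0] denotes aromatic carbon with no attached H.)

4

The query [cH0] means: aromatic carbon with no attached hydrogen (substituted or ring-fusion).
Check the 13 heavy atoms by environment: 2× n (aromatic, H0) → no; 4× c (aromatic, H0) → match; 1× O (H0) → no; 2× C (H3) → no; 1× F (H0) → no; 1× N (H1) → no; 1× C (H0) → no; 1× C (H1) → no.
That gives 4 matching atoms.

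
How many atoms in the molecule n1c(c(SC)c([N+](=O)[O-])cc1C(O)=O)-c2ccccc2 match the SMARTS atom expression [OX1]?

The query [OX1] means: aliphatic oxygen with one total connection — typically a carbonyl =O or an oxide.
Check the 20 heavy atoms by environment: 1× n (aromatic, X2) → no; 11× c (aromatic, X3) → no; 1× N (charge +1, X3) → no; 1× O (charge -1, X1) → match; 2× O (X1) → match; 1× S (X2) → no; 1× C (X4) → no; 1× C (X3) → no; 1× O (X2) → no.
Summing the matching environments: 1 + 2 = 3 matching atoms.

3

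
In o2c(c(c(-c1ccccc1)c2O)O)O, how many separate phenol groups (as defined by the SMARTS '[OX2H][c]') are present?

3

[OX2H][c] is the SMARTS for a phenol: a hydroxyl oxygen attached to an aromatic carbon.
The molecule carries 3 separate instances of a hydroxyl group (-OH) meeting every constraint; each maps to a distinct set of atoms, giving 3 matches.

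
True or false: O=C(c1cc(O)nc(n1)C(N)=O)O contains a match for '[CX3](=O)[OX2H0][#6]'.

False

The pattern [CX3](=O)[OX2H0][#6] describes a carbonyl carbon bonded to an oxygen that is itself bonded to carbon (no H on that O) — an ester.
The closest candidate here is a primary amide (-C(=O)NH2), but the carbonyl is bonded to N, not to an O-C linkage. No other fragment satisfies the full query, so there is no match.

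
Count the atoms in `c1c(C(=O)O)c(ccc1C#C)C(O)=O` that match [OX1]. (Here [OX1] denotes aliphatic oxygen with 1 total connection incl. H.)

2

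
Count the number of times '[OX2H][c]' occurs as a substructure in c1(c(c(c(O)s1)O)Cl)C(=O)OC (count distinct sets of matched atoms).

[OX2H][c] is the SMARTS for a phenol: a hydroxyl oxygen attached to an aromatic carbon.
The molecule carries 2 separate instances of a hydroxyl group (-OH) meeting every constraint; each maps to a distinct set of atoms, giving 2 matches.

2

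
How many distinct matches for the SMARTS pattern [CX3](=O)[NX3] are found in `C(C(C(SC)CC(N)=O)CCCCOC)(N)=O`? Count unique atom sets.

2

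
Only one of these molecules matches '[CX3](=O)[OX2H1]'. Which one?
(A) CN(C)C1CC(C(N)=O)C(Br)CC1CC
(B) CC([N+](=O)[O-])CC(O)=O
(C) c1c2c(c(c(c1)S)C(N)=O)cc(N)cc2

B

[CX3](=O)[OX2H1] describes an sp2 carbon double-bonded to O and single-bonded to an -OH oxygen (a carboxylic acid).
(A) has a primary amide (-C(=O)NH2) but the carbonyl is bonded to N, not to an -OH oxygen.
(B) contains a carboxylic acid group (-C(=O)OH), which satisfies every atom and bond constraint.
(C) has a primary amide (-C(=O)NH2) but the carbonyl is bonded to N, not to an -OH oxygen.
So the answer is (B).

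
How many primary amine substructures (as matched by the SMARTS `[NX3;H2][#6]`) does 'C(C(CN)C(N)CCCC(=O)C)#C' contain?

[NX3;H2][#6] is the SMARTS for a primary amine: a trivalent nitrogen with two H attached to carbon.
The molecule carries 2 separate instances of a primary amino group (-NH2) meeting every constraint; each maps to a distinct set of atoms, giving 2 matches.

2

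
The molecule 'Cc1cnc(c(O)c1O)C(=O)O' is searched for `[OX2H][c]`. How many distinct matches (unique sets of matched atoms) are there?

2

[OX2H][c] is the SMARTS for a phenol: a hydroxyl oxygen attached to an aromatic carbon.
The molecule carries 2 separate instances of a hydroxyl group (-OH) meeting every constraint; each maps to a distinct set of atoms, giving 2 matches.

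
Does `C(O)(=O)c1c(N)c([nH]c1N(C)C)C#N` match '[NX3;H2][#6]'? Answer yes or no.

Yes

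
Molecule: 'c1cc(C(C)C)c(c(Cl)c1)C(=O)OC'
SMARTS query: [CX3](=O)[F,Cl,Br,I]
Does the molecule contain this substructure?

The pattern [CX3](=O)[F,Cl,Br,I] describes a carbonyl carbon bonded to a halogen — an acyl halide.
The closest candidate here is a chloro substituent, but the Cl is not on a carbonyl carbon. No other fragment satisfies the full query, so there is no match.

No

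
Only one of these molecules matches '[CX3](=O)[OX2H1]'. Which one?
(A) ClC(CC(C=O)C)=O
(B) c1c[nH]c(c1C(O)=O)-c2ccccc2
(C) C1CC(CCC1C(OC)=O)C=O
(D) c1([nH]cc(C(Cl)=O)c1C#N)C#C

[CX3](=O)[OX2H1] describes an sp2 carbon double-bonded to O and single-bonded to an -OH oxygen (a carboxylic acid).
(A) has an aldehyde (-CHO) but there is no singly-bonded oxygen on the carbonyl carbon.
(B) contains a carboxylic acid group (-C(=O)OH), which satisfies every atom and bond constraint.
(C) has a methyl-ester group (-C(=O)OCH3) but the singly-bonded O has no H (OX2H0, not OX2H1).
(D) has an acyl chloride (-C(=O)Cl) but the carbonyl is bonded to Cl, not to an -OH oxygen.
So the answer is (B).

B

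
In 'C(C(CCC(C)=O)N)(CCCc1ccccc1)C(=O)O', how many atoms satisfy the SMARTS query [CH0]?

2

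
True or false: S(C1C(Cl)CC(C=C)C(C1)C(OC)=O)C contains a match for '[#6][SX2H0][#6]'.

True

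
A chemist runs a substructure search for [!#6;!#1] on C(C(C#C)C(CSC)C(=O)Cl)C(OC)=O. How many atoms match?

The query [!#6;!#1] means: not carbon and not hydrogen — any heteroatom.
Check the 15 heavy atoms by environment: 10× C → no; 3× O → match; 1× Cl → match; 1× S → match.
Summing the matching environments: 3 + 1 + 1 = 5 matching atoms.

5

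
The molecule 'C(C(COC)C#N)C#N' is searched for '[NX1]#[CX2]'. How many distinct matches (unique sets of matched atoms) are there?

[NX1]#[CX2] is the SMARTS for a nitrile: a nitrogen triple-bonded to a two-connected carbon.
The molecule carries 2 separate instances of a nitrile (-C#N) meeting every constraint; each maps to a distinct set of atoms, giving 2 matches.

2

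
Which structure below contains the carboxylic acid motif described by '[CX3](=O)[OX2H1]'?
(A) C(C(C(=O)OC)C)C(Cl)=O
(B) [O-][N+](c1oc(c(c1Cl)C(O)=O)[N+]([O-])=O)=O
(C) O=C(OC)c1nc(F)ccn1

B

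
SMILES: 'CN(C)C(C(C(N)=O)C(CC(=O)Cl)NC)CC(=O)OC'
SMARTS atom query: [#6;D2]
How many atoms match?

2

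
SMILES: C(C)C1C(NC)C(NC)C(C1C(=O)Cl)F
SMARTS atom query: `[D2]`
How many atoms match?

The query [D2] means: atom with exactly two heavy-atom neighbours.
Check the 15 heavy atoms by environment: 6× C (D3) → no; 1× O (D1) → no; 1× Cl (D1) → no; 2× N (D2) → match; 3× C (D1) → no; 1× F (D1) → no; 1× C (D2) → match.
Summing the matching environments: 2 + 1 = 3 matching atoms.

3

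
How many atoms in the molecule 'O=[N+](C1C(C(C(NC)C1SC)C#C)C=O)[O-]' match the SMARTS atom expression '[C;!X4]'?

3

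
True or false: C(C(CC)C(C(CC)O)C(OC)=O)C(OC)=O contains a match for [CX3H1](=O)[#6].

The pattern [CX3H1](=O)[#6] describes an sp2 carbon with one H, double-bonded to O and single-bonded to carbon — an aldehyde.
The closest candidate here is a methyl-ester group (-C(=O)OCH3), but the carbonyl carbon has H0, not H1. No other fragment satisfies the full query, so there is no match.

False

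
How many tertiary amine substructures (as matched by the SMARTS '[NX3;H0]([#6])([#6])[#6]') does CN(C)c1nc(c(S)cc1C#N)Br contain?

1

[NX3;H0]([#6])([#6])[#6] is the SMARTS for a tertiary amine: a trivalent nitrogen with no H, bonded to three carbons.
Exactly one fragment in the molecule meets all constraints, giving 1 match.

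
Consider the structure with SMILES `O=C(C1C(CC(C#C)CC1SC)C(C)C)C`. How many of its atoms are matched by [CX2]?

The query [CX2] means: C with X2: aliphatic carbon with exactly 2 total connections.
Check the 16 heavy atoms by environment: 11× C (X4) → no; 1× S (X2) → no; 1× C (X3) → no; 1× O (X1) → no; 2× C (X2) → match.
That gives 2 matching atoms.

2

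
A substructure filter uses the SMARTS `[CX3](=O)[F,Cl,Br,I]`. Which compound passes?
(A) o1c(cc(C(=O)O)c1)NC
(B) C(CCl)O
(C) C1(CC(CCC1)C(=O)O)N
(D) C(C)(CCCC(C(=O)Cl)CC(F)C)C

[CX3](=O)[F,Cl,Br,I] describes a carbonyl carbon bonded to a halogen (an acyl halide).
(A) has a carboxylic acid group (-C(=O)OH) but the carbonyl is bonded to -OH, not to a halogen.
(B) has a chloro substituent but the Cl is not on a carbonyl carbon.
(C) has a carboxylic acid group (-C(=O)OH) but the carbonyl is bonded to -OH, not to a halogen.
(D) contains an acyl chloride (-C(=O)Cl), which satisfies every atom and bond constraint.
So the answer is (D).

D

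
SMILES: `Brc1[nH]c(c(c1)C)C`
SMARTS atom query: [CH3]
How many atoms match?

2

The query [CH3] means: aliphatic carbon with exactly three hydrogens.
Check the 8 heavy atoms by environment: 1× n (aromatic, H1) → no; 3× c (aromatic, H0) → no; 1× c (aromatic, H1) → no; 2× C (H3) → match; 1× Br (H0) → no.
That gives 2 matching atoms.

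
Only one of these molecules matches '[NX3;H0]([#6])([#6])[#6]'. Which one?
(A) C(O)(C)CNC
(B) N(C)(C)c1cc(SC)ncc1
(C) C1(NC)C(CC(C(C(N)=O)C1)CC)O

B

[NX3;H0]([#6])([#6])[#6] describes a trivalent nitrogen with no H, bonded to three carbons (a tertiary amine).
(A) has an N-methylamino group (-NHCH3) but the nitrogen still has one H (H1), not H0.
(B) contains a dimethylamino group (-N(CH3)2), which satisfies every atom and bond constraint.
(C) has a primary amide (-C(=O)NH2) but the amide nitrogen has H2 and only one carbon neighbour.
So the answer is (B).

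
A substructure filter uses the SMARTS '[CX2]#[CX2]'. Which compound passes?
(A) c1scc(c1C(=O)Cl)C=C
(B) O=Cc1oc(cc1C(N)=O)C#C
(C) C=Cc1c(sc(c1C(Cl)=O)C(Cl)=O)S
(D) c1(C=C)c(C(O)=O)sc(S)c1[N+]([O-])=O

[CX2]#[CX2] describes a carbon-carbon triple bond (an alkyne).
(A) has a vinyl group (-CH=CH2) but the C=C is a double bond; both carbons are CX3, not CX2.
(B) contains an ethynyl group (-C#CH), which satisfies every atom and bond constraint.
(C) has a vinyl group (-CH=CH2) but the C=C is a double bond; both carbons are CX3, not CX2.
(D) has a vinyl group (-CH=CH2) but the C=C is a double bond; both carbons are CX3, not CX2.
So the answer is (B).

B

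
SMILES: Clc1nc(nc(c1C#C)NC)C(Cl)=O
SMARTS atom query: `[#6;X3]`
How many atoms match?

5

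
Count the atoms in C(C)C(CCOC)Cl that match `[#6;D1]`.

2

The query [#6;D1] means: carbon bonded to exactly one heavy atom.
Check the 8 heavy atoms by environment: 3× C (D2) → no; 1× C (D3) → no; 2× C (D1) → match; 1× Cl (D1) → no; 1× O (D2) → no.
That gives 2 matching atoms.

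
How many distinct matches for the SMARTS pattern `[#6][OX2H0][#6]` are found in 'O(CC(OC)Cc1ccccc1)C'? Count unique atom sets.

[#6][OX2H0][#6] is the SMARTS for an ether: an aliphatic oxygen bridging two carbons with no H on the oxygen.
The molecule carries 2 separate instances of a methoxy ether (-OCH3) meeting every constraint; each maps to a distinct set of atoms, giving 2 matches.

2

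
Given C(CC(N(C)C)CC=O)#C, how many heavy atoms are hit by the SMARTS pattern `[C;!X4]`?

The query [C;!X4] means: aliphatic carbon that does not have four total connections.
Check the 10 heavy atoms by environment: 5× C (X4) → no; 1× N (X3) → no; 1× C (X3) → match; 1× O (X1) → no; 2× C (X2) → match.
Summing the matching environments: 1 + 2 = 3 matching atoms.

3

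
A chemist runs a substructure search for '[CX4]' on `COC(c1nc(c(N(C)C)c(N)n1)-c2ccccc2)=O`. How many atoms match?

3

The query [CX4] means: C with X4: aliphatic carbon with exactly 4 total connections (bonds + H).
Check the 20 heavy atoms by environment: 2× n (aromatic, X2) → no; 10× c (aromatic, X3) → no; 1× C (X3) → no; 1× O (X1) → no; 1× O (X2) → no; 3× C (X4) → match; 2× N (X3) → no.
That gives 3 matching atoms.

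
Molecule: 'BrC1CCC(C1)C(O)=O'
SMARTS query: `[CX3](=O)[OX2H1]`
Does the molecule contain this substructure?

Yes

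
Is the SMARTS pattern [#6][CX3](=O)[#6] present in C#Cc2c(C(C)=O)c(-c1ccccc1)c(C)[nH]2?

Yes

The pattern [#6][CX3](=O)[#6] describes a carbonyl carbon (no H) flanked by two carbons — a ketone.
The molecule carries an acetyl/ketone group (-C(=O)CH3), whose atoms satisfy every constraint of the query, so the pattern matches.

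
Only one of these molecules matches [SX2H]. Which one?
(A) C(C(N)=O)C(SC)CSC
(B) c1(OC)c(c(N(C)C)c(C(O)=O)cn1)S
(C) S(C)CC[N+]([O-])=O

[SX2H] describes an aliphatic sulfur with two connections, one being H (a thiol).
(A) has a methylthio ether (-SCH3) but the sulfur has H0 (bonded to two carbons), not H1.
(B) contains a thiol (-SH), which satisfies every atom and bond constraint.
(C) has a methylthio ether (-SCH3) but the sulfur has H0 (bonded to two carbons), not H1.
So the answer is (B).

B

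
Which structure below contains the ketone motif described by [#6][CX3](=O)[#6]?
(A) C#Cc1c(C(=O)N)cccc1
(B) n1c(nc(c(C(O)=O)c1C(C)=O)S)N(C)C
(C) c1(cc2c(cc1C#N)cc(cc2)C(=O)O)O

[#6][CX3](=O)[#6] describes a carbonyl carbon (no H) flanked by two carbons (a ketone).
(A) has a primary amide (-C(=O)NH2) but one neighbour of the carbonyl carbon is N, not C.
(B) contains an acetyl/ketone group (-C(=O)CH3), which satisfies every atom and bond constraint.
(C) has a carboxylic acid group (-C(=O)OH) but one neighbour of the carbonyl carbon is O, not C.
So the answer is (B).

B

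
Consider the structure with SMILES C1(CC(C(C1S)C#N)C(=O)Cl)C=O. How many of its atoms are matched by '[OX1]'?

The query [OX1] means: aliphatic oxygen with one total connection — typically a carbonyl =O or an oxide.
Check the 13 heavy atoms by environment: 5× C (X4) → no; 2× C (X3) → no; 2× O (X1) → match; 1× Cl (X1) → no; 1× S (X2) → no; 1× C (X2) → no; 1× N (X1) → no.
That gives 2 matching atoms.

2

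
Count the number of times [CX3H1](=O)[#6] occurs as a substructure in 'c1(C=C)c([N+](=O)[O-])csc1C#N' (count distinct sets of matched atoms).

0

[CX3H1](=O)[#6] is the SMARTS for an aldehyde: an sp2 carbon with one H, double-bonded to O and single-bonded to carbon.
No fragment in the molecule satisfies every constraint, giving 0 matches.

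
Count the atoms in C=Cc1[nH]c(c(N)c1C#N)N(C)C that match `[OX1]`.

The query [OX1] means: aliphatic oxygen with one total connection — typically a carbonyl =O or an oxide.
Check the 13 heavy atoms by environment: 1× n (aromatic, X3) → no; 4× c (aromatic, X3) → no; 1× C (X2) → no; 1× N (X1) → no; 2× C (X3) → no; 2× N (X3) → no; 2× C (X4) → no.
No environment satisfies the query, so 0 matching atoms.

0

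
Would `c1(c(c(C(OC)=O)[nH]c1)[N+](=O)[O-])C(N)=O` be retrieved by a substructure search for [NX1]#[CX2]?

No

The pattern [NX1]#[CX2] describes a nitrogen triple-bonded to a two-connected carbon — a nitrile.
The closest candidate here is a nitro group (-[N+](=O)[O-]), but there is no C#N triple bond. No other fragment satisfies the full query, so there is no match.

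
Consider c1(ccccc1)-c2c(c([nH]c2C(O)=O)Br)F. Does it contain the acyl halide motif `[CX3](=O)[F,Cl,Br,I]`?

The pattern [CX3](=O)[F,Cl,Br,I] describes a carbonyl carbon bonded to a halogen — an acyl halide.
The closest candidate here is a carboxylic acid group (-C(=O)OH), but the carbonyl is bonded to -OH, not to a halogen. No other fragment satisfies the full query, so there is no match.

No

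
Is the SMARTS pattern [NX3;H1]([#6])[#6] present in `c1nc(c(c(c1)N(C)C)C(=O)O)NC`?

Yes

The pattern [NX3;H1]([#6])[#6] describes a trivalent nitrogen with one H, bonded to two carbons — a secondary amine.
The molecule carries an N-methylamino group (-NHCH3), whose atoms satisfy every constraint of the query, so the pattern matches.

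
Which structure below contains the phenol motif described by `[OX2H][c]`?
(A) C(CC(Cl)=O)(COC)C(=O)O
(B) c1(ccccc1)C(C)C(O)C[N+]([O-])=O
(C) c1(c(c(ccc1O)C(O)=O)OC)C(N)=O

C

[OX2H][c] describes a hydroxyl oxygen attached to an aromatic carbon (a phenol).
(A) has a methoxy ether (-OCH3) but the oxygen has H0, not H1.
(B) has a hydroxyl group (-OH) but the -OH is on an aliphatic carbon, not an aromatic c.
(C) contains a hydroxyl group (-OH), which satisfies every atom and bond constraint.
So the answer is (C).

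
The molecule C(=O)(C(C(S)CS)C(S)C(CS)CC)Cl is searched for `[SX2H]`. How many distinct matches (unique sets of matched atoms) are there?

4

[SX2H] is the SMARTS for a thiol: an aliphatic sulfur with two connections, one being H.
The molecule carries 4 separate instances of a thiol (-SH) meeting every constraint; each maps to a distinct set of atoms, giving 4 matches.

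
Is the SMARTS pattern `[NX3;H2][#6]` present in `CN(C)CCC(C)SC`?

No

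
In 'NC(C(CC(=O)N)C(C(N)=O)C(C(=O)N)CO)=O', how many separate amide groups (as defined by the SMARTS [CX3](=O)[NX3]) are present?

[CX3](=O)[NX3] is the SMARTS for an amide: a carbonyl carbon bonded to a trivalent nitrogen.
The molecule carries 4 separate instances of a primary amide (-C(=O)NH2) meeting every constraint; each maps to a distinct set of atoms, giving 4 matches.

4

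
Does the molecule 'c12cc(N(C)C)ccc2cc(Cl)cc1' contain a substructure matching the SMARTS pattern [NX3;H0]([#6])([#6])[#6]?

The pattern [NX3;H0]([#6])([#6])[#6] describes a trivalent nitrogen with no H, bonded to three carbons — a tertiary amine.
The molecule carries a dimethylamino group (-N(CH3)2), whose atoms satisfy every constraint of the query, so the pattern matches.

Yes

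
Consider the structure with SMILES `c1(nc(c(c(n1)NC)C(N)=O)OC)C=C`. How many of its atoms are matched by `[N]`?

2

The query [N] means: uppercase N matches aliphatic (non-aromatic) nitrogen only.
Check the 15 heavy atoms by environment: 2× n (aromatic) → no; 4× c (aromatic) → no; 5× C → no; 2× O → no; 2× N → match.
That gives 2 matching atoms.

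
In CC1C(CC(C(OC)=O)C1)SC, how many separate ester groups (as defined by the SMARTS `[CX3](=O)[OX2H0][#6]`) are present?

[CX3](=O)[OX2H0][#6] is the SMARTS for an ester: a carbonyl carbon bonded to an oxygen that is itself bonded to carbon (no H on that O).
Exactly one fragment in the molecule meets all constraints, giving 1 match.

1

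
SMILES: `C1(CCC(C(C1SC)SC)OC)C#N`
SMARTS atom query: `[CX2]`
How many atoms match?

1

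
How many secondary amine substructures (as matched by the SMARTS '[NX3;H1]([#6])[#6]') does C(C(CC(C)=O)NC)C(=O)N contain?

[NX3;H1]([#6])[#6] is the SMARTS for a secondary amine: a trivalent nitrogen with one H, bonded to two carbons.
Exactly one fragment in the molecule meets all constraints, giving 1 match.

1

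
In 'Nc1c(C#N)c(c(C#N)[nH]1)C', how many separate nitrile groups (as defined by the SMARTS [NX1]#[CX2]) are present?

2

[NX1]#[CX2] is the SMARTS for a nitrile: a nitrogen triple-bonded to a two-connected carbon.
The molecule carries 2 separate instances of a nitrile (-C#N) meeting every constraint; each maps to a distinct set of atoms, giving 2 matches.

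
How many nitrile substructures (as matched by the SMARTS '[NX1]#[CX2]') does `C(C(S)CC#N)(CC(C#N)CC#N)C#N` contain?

4

[NX1]#[CX2] is the SMARTS for a nitrile: a nitrogen triple-bonded to a two-connected carbon.
The molecule carries 4 separate instances of a nitrile (-C#N) meeting every constraint; each maps to a distinct set of atoms, giving 4 matches.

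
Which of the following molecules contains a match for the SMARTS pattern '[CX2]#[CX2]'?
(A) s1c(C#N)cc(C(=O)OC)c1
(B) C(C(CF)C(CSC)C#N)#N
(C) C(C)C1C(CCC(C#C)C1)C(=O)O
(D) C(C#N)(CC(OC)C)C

C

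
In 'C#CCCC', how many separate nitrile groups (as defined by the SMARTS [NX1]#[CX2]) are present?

0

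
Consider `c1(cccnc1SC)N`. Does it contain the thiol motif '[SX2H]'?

The pattern [SX2H] describes an aliphatic sulfur with two connections, one being H — a thiol.
The closest candidate here is a methylthio ether (-SCH3), but the sulfur has H0 (bonded to two carbons), not H1. No other fragment satisfies the full query, so there is no match.

No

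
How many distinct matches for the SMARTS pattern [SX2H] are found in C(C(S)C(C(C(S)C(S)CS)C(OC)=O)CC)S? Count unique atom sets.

5

[SX2H] is the SMARTS for a thiol: an aliphatic sulfur with two connections, one being H.
The molecule carries 5 separate instances of a thiol (-SH) meeting every constraint; each maps to a distinct set of atoms, giving 5 matches.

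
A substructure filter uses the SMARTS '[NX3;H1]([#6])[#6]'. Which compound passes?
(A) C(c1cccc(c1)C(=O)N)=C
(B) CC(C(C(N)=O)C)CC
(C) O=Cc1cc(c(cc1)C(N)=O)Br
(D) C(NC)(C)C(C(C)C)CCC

D

[NX3;H1]([#6])[#6] describes a trivalent nitrogen with one H, bonded to two carbons (a secondary amine).
(A) has a primary amide (-C(=O)NH2) but the -C(=O)NH2 nitrogen has H2, not H1.
(B) has a primary amide (-C(=O)NH2) but the -C(=O)NH2 nitrogen has H2, not H1.
(C) has a primary amide (-C(=O)NH2) but the -C(=O)NH2 nitrogen has H2, not H1.
(D) contains an N-methylamino group (-NHCH3), which satisfies every atom and bond constraint.
So the answer is (D).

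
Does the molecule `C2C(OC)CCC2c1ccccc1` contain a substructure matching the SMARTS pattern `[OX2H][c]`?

No

The pattern [OX2H][c] describes a hydroxyl oxygen attached to an aromatic carbon — a phenol.
The closest candidate here is a methoxy ether (-OCH3), but the oxygen has H0, not H1. No other fragment satisfies the full query, so there is no match.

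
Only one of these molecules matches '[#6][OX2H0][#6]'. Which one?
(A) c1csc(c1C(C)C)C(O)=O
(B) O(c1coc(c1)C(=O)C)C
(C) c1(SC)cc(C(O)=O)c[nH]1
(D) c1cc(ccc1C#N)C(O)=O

B

[#6][OX2H0][#6] describes an aliphatic oxygen bridging two carbons with no H on the oxygen (an ether).
(A) has a carboxylic acid group (-C(=O)OH) but the -OH oxygen has H1; the =O is OX1, not OX2.
(B) contains a methoxy ether (-OCH3), which satisfies every atom and bond constraint.
(C) has a carboxylic acid group (-C(=O)OH) but the -OH oxygen has H1; the =O is OX1, not OX2.
(D) has a carboxylic acid group (-C(=O)OH) but the -OH oxygen has H1; the =O is OX1, not OX2.
So the answer is (B).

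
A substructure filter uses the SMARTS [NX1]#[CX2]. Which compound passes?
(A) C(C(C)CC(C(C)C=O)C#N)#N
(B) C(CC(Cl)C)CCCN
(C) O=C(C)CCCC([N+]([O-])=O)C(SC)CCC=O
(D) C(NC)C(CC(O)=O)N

[NX1]#[CX2] describes a nitrogen triple-bonded to a two-connected carbon (a nitrile).
(A) contains a nitrile (-C#N), which satisfies every atom and bond constraint.
(B) has a primary amino group (-NH2) but the nitrogen is NX3 (three connections), not NX1 triple-bonded.
(C) has a nitro group (-[N+](=O)[O-]) but there is no C#N triple bond.
(D) has a primary amino group (-NH2) but the nitrogen is NX3 (three connections), not NX1 triple-bonded.
So the answer is (A).

A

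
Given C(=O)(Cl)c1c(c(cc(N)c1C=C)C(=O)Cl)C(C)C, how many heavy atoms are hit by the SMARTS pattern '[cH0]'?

5

The query [cH0] means: aromatic carbon with no attached hydrogen (substituted or ring-fusion).
Check the 18 heavy atoms by environment: 5× c (aromatic, H0) → match; 1× c (aromatic, H1) → no; 2× C (H1) → no; 1× C (H2) → no; 2× C (H0) → no; 2× O (H0) → no; 2× Cl (H0) → no; 2× C (H3) → no; 1× N (H2) → no.
That gives 5 matching atoms.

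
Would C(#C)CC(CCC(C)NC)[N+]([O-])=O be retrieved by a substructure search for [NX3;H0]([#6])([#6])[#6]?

The pattern [NX3;H0]([#6])([#6])[#6] describes a trivalent nitrogen with no H, bonded to three carbons — a tertiary amine.
The closest candidate here is an N-methylamino group (-NHCH3), but the nitrogen still has one H (H1), not H0. No other fragment satisfies the full query, so there is no match.

No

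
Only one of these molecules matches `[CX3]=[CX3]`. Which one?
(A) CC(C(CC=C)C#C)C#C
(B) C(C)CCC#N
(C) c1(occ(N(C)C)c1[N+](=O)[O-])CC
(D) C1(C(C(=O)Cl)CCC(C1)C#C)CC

A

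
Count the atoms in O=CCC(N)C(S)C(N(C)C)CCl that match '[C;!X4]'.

The query [C;!X4] means: aliphatic carbon that does not have four total connections.
Check the 13 heavy atoms by environment: 7× C (X4) → no; 2× N (X3) → no; 1× C (X3) → match; 1× O (X1) → no; 1× S (X2) → no; 1× Cl (X1) → no.
That gives 1 matching atom.

1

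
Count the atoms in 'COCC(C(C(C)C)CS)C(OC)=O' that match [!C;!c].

4

Check the 14 heavy atoms by environment: 10× C → no; 1× S → match; 3× O → match.
Summing the matching environments: 1 + 3 = 4 matching atoms.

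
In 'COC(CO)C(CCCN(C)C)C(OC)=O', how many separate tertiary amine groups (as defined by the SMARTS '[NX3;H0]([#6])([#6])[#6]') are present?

1

[NX3;H0]([#6])([#6])[#6] is the SMARTS for a tertiary amine: a trivalent nitrogen with no H, bonded to three carbons.
Exactly one fragment in the molecule meets all constraints, giving 1 match.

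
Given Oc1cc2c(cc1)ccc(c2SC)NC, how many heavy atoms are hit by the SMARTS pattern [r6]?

10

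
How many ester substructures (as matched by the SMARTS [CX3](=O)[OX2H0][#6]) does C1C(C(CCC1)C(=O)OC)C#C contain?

1

[CX3](=O)[OX2H0][#6] is the SMARTS for an ester: a carbonyl carbon bonded to an oxygen that is itself bonded to carbon (no H on that O).
Exactly one fragment in the molecule meets all constraints, giving 1 match.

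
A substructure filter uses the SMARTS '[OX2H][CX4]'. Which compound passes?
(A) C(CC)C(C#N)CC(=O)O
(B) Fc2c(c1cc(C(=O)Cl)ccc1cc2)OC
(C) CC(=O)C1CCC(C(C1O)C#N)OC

C

[OX2H][CX4] describes a hydroxyl oxygen bound to an sp3 (X4) carbon (an aliphatic alcohol).
(A) has a carboxylic acid group (-C(=O)OH) but the -OH is on a CX3 carbonyl carbon, not a CX4 carbon.
(B) has a methoxy ether (-OCH3) but the oxygen has H0 (ether), not H1.
(C) contains a hydroxyl group (-OH), which satisfies every atom and bond constraint.
So the answer is (C).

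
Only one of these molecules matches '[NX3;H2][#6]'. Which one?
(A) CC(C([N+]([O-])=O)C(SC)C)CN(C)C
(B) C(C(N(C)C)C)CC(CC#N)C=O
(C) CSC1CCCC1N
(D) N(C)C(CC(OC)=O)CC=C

C

[NX3;H2][#6] describes a trivalent nitrogen with two H attached to carbon (a primary amine).
(A) has a nitro group (-[N+](=O)[O-]) but the nitrogen is [N+] with no H, not NX3H2.
(B) has a dimethylamino group (-N(CH3)2) but the nitrogen has H0, not H2.
(C) contains a primary amino group (-NH2), which satisfies every atom and bond constraint.
(D) has an N-methylamino group (-NHCH3) but the nitrogen bears two carbons and only one H (H1), not H2.
So the answer is (C).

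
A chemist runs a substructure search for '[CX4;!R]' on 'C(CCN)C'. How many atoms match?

4

Check the 5 heavy atoms by environment: 4× C (X4, acyclic) → match; 1× N (X3, acyclic) → no.
That gives 4 matching atoms.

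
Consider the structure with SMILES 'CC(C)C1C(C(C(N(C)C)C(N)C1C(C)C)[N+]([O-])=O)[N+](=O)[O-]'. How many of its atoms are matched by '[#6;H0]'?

0

Check the 22 heavy atoms by environment: 8× C (H1) → no; 2× N (charge +1, H0) → no; 2× O (charge -1, H0) → no; 2× O (H0) → no; 6× C (H3) → no; 1× N (H2) → no; 1× N (H0) → no.
No environment satisfies the query, so 0 matching atoms.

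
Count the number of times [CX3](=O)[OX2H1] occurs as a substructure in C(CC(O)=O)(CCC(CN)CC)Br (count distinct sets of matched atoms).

1

[CX3](=O)[OX2H1] is the SMARTS for a carboxylic acid: an sp2 carbon double-bonded to O and single-bonded to an -OH oxygen.
Exactly one fragment in the molecule meets all constraints, giving 1 match.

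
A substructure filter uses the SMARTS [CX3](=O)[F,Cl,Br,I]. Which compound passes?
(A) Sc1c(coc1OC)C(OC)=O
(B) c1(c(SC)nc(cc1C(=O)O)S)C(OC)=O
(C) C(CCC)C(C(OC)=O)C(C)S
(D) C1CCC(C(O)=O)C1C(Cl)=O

[CX3](=O)[F,Cl,Br,I] describes a carbonyl carbon bonded to a halogen (an acyl halide).
(A) has a methyl-ester group (-C(=O)OCH3) but the carbonyl is bonded to -O-C, not to a halogen.
(B) has a carboxylic acid group (-C(=O)OH) but the carbonyl is bonded to -OH, not to a halogen.
(C) has a methyl-ester group (-C(=O)OCH3) but the carbonyl is bonded to -O-C, not to a halogen.
(D) contains an acyl chloride (-C(=O)Cl), which satisfies every atom and bond constraint.
So the answer is (D).

D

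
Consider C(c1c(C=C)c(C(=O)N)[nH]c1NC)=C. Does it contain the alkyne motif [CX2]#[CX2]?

The pattern [CX2]#[CX2] describes a carbon-carbon triple bond — an alkyne.
The closest candidate here is a vinyl group (-CH=CH2), but the C=C is a double bond; both carbons are CX3, not CX2. No other fragment satisfies the full query, so there is no match.

No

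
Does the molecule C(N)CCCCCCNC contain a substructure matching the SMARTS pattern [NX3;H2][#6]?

Yes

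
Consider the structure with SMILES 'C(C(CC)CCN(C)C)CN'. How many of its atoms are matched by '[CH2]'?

The query [CH2] means: aliphatic carbon with exactly two hydrogens.
Check the 11 heavy atoms by environment: 5× C (H2) → match; 1× C (H1) → no; 3× C (H3) → no; 1× N (H0) → no; 1× N (H2) → no.
That gives 5 matching atoms.

5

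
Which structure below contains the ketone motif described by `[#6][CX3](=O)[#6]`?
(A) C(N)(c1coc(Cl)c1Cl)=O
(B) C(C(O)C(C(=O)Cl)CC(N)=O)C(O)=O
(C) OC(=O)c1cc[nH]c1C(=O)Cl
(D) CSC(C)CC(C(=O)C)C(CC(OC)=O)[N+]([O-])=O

D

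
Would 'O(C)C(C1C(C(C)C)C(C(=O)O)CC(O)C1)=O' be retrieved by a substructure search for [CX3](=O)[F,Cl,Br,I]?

No

The pattern [CX3](=O)[F,Cl,Br,I] describes a carbonyl carbon bonded to a halogen — an acyl halide.
The closest candidate here is a methyl-ester group (-C(=O)OCH3), but the carbonyl is bonded to -O-C, not to a halogen. No other fragment satisfies the full query, so there is no match.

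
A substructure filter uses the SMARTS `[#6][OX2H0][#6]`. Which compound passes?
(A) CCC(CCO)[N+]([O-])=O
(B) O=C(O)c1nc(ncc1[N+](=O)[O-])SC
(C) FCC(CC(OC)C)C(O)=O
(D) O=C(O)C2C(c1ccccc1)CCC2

C

[#6][OX2H0][#6] describes an aliphatic oxygen bridging two carbons with no H on the oxygen (an ether).
(A) has a hydroxyl group (-OH) but the oxygen has H1, not H0 bridging two carbons.
(B) has a carboxylic acid group (-C(=O)OH) but the -OH oxygen has H1; the =O is OX1, not OX2.
(C) contains a methoxy ether (-OCH3), which satisfies every atom and bond constraint.
(D) has a carboxylic acid group (-C(=O)OH) but the -OH oxygen has H1; the =O is OX1, not OX2.
So the answer is (C).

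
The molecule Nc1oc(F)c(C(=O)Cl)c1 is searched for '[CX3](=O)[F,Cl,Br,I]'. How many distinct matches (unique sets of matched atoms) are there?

[CX3](=O)[F,Cl,Br,I] is the SMARTS for an acyl halide: a carbonyl carbon bonded to a halogen.
Exactly one fragment in the molecule meets all constraints, giving 1 match.

1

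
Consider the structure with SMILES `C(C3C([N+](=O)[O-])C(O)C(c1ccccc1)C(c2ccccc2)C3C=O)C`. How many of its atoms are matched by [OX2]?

The query [OX2] means: aliphatic oxygen with two total connections — ether, hydroxyl, or ester single-bond O.
Check the 26 heavy atoms by environment: 8× C (X4) → no; 1× O (X2) → match; 12× c (aromatic, X3) → no; 1× C (X3) → no; 2× O (X1) → no; 1× N (charge +1, X3) → no; 1× O (charge -1, X1) → no.
That gives 1 matching atom.

1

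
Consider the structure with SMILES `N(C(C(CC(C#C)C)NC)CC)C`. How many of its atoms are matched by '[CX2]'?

Check the 13 heavy atoms by environment: 9× C (X4) → no; 2× N (X3) → no; 2× C (X2) → match.
That gives 2 matching atoms.

2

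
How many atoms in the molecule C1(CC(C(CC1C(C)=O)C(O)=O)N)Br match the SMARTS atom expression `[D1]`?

6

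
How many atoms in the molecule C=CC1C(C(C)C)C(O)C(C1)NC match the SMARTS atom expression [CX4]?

9

Check the 13 heavy atoms by environment: 9× C (X4) → match; 2× C (X3) → no; 1× O (X2) → no; 1× N (X3) → no.
That gives 9 matching atoms.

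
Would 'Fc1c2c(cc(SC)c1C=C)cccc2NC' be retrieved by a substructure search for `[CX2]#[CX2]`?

No

The pattern [CX2]#[CX2] describes a carbon-carbon triple bond — an alkyne.
The closest candidate here is a vinyl group (-CH=CH2), but the C=C is a double bond; both carbons are CX3, not CX2. No other fragment satisfies the full query, so there is no match.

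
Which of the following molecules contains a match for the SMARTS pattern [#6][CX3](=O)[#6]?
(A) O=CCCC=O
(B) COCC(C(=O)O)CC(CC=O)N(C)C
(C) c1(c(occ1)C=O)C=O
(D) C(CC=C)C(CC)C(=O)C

D

[#6][CX3](=O)[#6] describes a carbonyl carbon (no H) flanked by two carbons (a ketone).
(A) has an aldehyde (-CHO) but the carbonyl carbon has H1, so it is not flanked by two carbons.
(B) has an aldehyde (-CHO) but the carbonyl carbon has H1, so it is not flanked by two carbons.
(C) has an aldehyde (-CHO) but the carbonyl carbon has H1, so it is not flanked by two carbons.
(D) contains an acetyl/ketone group (-C(=O)CH3), which satisfies every atom and bond constraint.
So the answer is (D).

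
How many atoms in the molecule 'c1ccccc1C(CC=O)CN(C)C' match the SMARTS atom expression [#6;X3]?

The query [#6;X3] means: any carbon (aromatic or not) with three total connections.
Check the 14 heavy atoms by environment: 5× C (X4) → no; 1× N (X3) → no; 6× c (aromatic, X3) → match; 1× C (X3) → match; 1× O (X1) → no.
Summing the matching environments: 6 + 1 = 7 matching atoms.

7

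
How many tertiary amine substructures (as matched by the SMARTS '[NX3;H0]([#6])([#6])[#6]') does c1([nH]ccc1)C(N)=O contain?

0

[NX3;H0]([#6])([#6])[#6] is the SMARTS for a tertiary amine: a trivalent nitrogen with no H, bonded to three carbons.
The molecule has a primary amide (-C(=O)NH2), but the amide nitrogen has H2 and only one carbon neighbour; nothing else fits, so there are 0 matches.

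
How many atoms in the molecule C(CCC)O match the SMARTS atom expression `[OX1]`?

Check the 5 heavy atoms by environment: 4× C (X4) → no; 1× O (X2) → no.
No environment satisfies the query, so 0 matching atoms.

0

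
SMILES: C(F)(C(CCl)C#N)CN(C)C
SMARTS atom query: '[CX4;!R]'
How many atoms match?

6

The query [CX4;!R] means: aliphatic carbon with four total connections, not in a ring.
Check the 11 heavy atoms by environment: 6× C (X4, acyclic) → match; 1× Cl (X1, acyclic) → no; 1× C (X2, acyclic) → no; 1× N (X1, acyclic) → no; 1× N (X3, acyclic) → no; 1× F (X1, acyclic) → no.
That gives 6 matching atoms.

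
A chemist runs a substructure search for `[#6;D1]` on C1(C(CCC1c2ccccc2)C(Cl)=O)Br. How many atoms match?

0

The query [#6;D1] means: carbon bonded to exactly one heavy atom.
Check the 15 heavy atoms by environment: 4× C (D3) → no; 2× C (D2) → no; 1× O (D1) → no; 1× Cl (D1) → no; 1× Br (D1) → no; 1× c (aromatic, D3) → no; 5× c (aromatic, D2) → no.
No environment satisfies the query, so 0 matching atoms.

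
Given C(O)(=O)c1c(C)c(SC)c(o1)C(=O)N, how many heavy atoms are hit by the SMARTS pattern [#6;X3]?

6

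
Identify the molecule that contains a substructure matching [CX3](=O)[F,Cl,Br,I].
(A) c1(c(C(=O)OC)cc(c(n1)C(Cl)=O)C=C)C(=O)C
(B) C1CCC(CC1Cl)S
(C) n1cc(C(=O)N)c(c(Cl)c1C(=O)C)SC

A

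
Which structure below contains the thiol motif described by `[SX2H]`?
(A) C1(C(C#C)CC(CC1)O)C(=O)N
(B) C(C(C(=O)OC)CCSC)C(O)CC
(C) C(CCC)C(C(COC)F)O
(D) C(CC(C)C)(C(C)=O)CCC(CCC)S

D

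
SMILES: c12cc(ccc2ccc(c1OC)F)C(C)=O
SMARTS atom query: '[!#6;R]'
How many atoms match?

The query [!#6;R] means: non-carbon atom that is part of a ring.
Check the 16 heavy atoms by environment: 10× c (aromatic, in 6-ring) → no; 3× C (acyclic) → no; 2× O (acyclic) → no; 1× F (acyclic) → no.
No environment satisfies the query, so 0 matching atoms.

0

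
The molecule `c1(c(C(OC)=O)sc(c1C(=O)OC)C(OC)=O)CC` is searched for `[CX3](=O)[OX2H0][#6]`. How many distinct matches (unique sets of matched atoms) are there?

[CX3](=O)[OX2H0][#6] is the SMARTS for an ester: a carbonyl carbon bonded to an oxygen that is itself bonded to carbon (no H on that O).
The molecule carries 3 separate instances of a methyl-ester group (-C(=O)OCH3) meeting every constraint; each maps to a distinct set of atoms, giving 3 matches.

3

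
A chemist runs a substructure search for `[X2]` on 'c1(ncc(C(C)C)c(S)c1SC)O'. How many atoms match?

The query [X2] means: any atom with exactly two total connections (bonds + H).
Check the 13 heavy atoms by environment: 1× n (aromatic, X2) → match; 5× c (aromatic, X3) → no; 1× O (X2) → match; 2× S (X2) → match; 4× C (X4) → no.
Summing the matching environments: 1 + 1 + 2 = 4 matching atoms.

4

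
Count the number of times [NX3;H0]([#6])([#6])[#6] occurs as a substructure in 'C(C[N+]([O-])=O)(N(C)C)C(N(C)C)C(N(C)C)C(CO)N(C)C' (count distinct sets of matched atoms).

[NX3;H0]([#6])([#6])[#6] is the SMARTS for a tertiary amine: a trivalent nitrogen with no H, bonded to three carbons.
The molecule carries 4 separate instances of a dimethylamino group (-N(CH3)2) meeting every constraint; each maps to a distinct set of atoms, giving 4 matches.

4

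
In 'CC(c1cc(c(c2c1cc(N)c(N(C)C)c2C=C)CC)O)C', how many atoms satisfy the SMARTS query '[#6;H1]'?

The query [#6;H1] means: any carbon bearing exactly one hydrogen.
Check the 22 heavy atoms by environment: 8× c (aromatic, H0) → no; 2× c (aromatic, H1) → match; 2× C (H1) → match; 2× C (H2) → no; 1× O (H1) → no; 1× N (H0) → no; 5× C (H3) → no; 1× N (H2) → no.
Summing the matching environments: 2 + 2 = 4 matching atoms.

4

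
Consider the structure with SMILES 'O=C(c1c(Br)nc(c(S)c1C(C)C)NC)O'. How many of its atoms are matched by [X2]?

The query [X2] means: any atom with exactly two total connections (bonds + H).
Check the 16 heavy atoms by environment: 1× n (aromatic, X2) → match; 5× c (aromatic, X3) → no; 1× N (X3) → no; 4× C (X4) → no; 1× S (X2) → match; 1× Br (X1) → no; 1× C (X3) → no; 1× O (X1) → no; 1× O (X2) → match.
Summing the matching environments: 1 + 1 + 1 = 3 matching atoms.

3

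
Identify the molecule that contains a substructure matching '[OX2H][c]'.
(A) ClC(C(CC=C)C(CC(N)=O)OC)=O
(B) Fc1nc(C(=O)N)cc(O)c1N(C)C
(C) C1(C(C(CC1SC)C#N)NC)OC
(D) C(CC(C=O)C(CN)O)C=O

B

[OX2H][c] describes a hydroxyl oxygen attached to an aromatic carbon (a phenol).
(A) has a methoxy ether (-OCH3) but the oxygen has H0, not H1.
(B) contains a hydroxyl group (-OH), which satisfies every atom and bond constraint.
(C) has a methoxy ether (-OCH3) but the oxygen has H0, not H1.
(D) has a hydroxyl group (-OH) but the -OH is on an aliphatic carbon, not an aromatic c.
So the answer is (B).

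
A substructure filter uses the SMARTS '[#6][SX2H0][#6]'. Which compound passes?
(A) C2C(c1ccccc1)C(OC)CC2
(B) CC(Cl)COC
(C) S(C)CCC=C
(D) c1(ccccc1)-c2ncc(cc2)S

C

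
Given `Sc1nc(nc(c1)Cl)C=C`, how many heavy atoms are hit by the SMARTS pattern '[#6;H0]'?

3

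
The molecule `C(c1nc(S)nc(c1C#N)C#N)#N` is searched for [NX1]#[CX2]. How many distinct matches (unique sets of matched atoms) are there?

[NX1]#[CX2] is the SMARTS for a nitrile: a nitrogen triple-bonded to a two-connected carbon.
The molecule carries 3 separate instances of a nitrile (-C#N) meeting every constraint; each maps to a distinct set of atoms, giving 3 matches.

3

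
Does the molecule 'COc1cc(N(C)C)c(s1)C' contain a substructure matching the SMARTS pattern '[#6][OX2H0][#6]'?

The pattern [#6][OX2H0][#6] describes an aliphatic oxygen bridging two carbons with no H on the oxygen — an ether.
The molecule carries a methoxy ether (-OCH3), whose atoms satisfy every constraint of the query, so the pattern matches.

Yes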